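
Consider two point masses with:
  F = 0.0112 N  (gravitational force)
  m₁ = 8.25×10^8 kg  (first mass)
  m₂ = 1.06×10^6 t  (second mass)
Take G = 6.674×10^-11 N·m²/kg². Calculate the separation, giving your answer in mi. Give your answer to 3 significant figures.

44.9 mi

Solving F = G·m₁·m₂/r² for r: r = √(G·m₁m₂/F).
F = 0.0112 N; m₁ = 8.25×10^8 kg; m₂ = 1.06×10^6 t = 1.060×10^9 kg; G = 6.674×10^-11 N·m²/kg².
r = 72188 m
72188 m × (1 mi / 1609 m) = 44.86 mi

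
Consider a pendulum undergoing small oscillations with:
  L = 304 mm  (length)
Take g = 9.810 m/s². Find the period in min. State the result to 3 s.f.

0.0184 min

Directly: T = 2π√(L/g).
L = 304 mm = 0.3040 m; g = 9.810 m/s².
T = 1.106 s
1.106 s × (1 min / 60.00 s) = 0.01843 min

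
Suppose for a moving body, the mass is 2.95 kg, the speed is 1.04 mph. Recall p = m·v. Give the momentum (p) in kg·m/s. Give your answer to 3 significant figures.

1.37 kg·m/s

p is given directly by: p = mv.
m = 2.95 kg; v = 1.04 mph = 0.4649 m/s.
p = 1.372 kg·m/s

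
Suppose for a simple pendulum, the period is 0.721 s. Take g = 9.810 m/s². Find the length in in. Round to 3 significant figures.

5.09 in

Rearranging T = 2π√(L/g) for L: L = g·(T/2π)².
T = 0.721 s; g = 9.810 m/s².
L = 0.1292 m
0.1292 m × (1 in / 0.02540 m) = 5.086 in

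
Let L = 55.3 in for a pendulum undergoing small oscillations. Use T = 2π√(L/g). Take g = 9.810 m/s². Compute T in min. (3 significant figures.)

0.0396 min

T is given directly by: T = 2π√(L/g).
L = 55.3 in = 1.405 m; g = 9.810 m/s².
T = 2.378 s
2.378 s × (1 min / 60.00 s) = 0.03963 min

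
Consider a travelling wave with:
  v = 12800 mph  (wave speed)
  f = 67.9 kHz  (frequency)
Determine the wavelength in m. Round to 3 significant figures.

0.0843 m

Rearranging v = f·λ for λ: λ = v/f.
v = 12800 mph = 5722 m/s; f = 67.9 kHz = 67900 Hz.
λ = 0.08427 m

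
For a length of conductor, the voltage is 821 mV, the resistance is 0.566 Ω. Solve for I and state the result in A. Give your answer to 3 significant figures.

From Ohm's law: I = V/R.
V = 821 mV = 0.8210 V; R = 0.566 Ω.
I = 1.451 A

1.45 A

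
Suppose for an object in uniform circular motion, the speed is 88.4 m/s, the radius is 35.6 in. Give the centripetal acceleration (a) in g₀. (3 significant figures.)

Directly: a = v²/r.
v = 88.4 m/s; r = 35.6 in = 0.9042 m.
a = 8642 m/s²
8642 m/s² × (1 g₀ / 9.807 m/s²) = 881.3 g₀

881 g₀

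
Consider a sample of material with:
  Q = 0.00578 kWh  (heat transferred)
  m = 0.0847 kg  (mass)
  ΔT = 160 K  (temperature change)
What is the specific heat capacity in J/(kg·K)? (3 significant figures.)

Rearranging: c = Q/(m·ΔT).
Q = 0.00578 kWh = 20808 J; m = 0.0847 kg; ΔT = 160 K.
c = 1535 J/(kg·K)

1540 J/(kg·K)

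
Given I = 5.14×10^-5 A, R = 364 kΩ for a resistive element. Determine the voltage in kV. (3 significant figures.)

0.0187 kV

V is given directly by: V = IR.
I = 5.14×10^-5 A; R = 364 kΩ = 3.640×10^5 Ω.
V = 18.71 V
18.71 V × (1 kV / 1000 V) = 0.01871 kV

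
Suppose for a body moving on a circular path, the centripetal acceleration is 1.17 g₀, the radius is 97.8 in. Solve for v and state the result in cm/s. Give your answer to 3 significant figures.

Solving a = v²/r for v: v = √(a·r).
a = 1.17 g₀ = 11.47 m/s²; r = 97.8 in = 2.484 m.
v = 5.339 m/s
5.339 m/s × (1 cm/s / 0.01000 m/s) = 533.9 cm/s

534 cm/s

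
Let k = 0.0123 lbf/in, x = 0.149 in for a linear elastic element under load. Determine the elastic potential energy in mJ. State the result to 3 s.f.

Directly: U = ½kx².
k = 0.0123 lbf/in = 2.154 N/m; x = 0.149 in = 0.003785 m.
U = 1.543×10^-5 J
1.543×10^-5 J × (1 mJ / 0.001000 J) = 0.01543 mJ

0.0154 mJ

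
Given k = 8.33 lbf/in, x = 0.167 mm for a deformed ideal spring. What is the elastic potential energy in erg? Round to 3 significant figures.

203 erg

U is given directly by: U = ½kx².
k = 8.33 lbf/in = 1459 N/m; x = 0.167 mm = 1.670×10^-4 m.
U = 2.034×10^-5 J
2.034×10^-5 J × (1 erg / 1.000×10^-7 J) = 203.4 erg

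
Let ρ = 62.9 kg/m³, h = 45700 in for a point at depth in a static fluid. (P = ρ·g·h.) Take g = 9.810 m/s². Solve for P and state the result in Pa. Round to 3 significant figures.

Directly: P = ρgh.
ρ = 62.9 kg/m³; h = 45700 in = 1161 m; g = 9.810 m/s².
P = 7.163×10^5 Pa

7.16×10^5 Pa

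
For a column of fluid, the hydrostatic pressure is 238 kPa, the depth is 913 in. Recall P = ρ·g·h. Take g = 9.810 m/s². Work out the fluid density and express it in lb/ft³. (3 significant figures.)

Solving P = ρ·g·h for ρ: ρ = P/(g·h).
P = 238 kPa = 2.380×10^5 Pa; h = 913 in = 23.19 m; g = 9.810 m/s².
ρ = 1046 kg/m³
1046 kg/m³ × (1 lb/ft³ / 16.02 kg/m³) = 65.31 lb/ft³

65.3 lb/ft³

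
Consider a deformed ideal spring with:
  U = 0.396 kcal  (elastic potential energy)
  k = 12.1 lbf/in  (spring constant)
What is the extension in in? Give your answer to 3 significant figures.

Rearranging: x = √(2U/k).
U = 0.396 kcal = 1657 J; k = 12.1 lbf/in = 2119 N/m.
x = 1.251 m
1.251 m × (1 in / 0.02540 m) = 49.23 in

49.2 in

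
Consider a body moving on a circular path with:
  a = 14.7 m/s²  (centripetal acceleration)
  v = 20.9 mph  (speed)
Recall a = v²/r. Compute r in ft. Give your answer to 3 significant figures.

Rearranging a = v²/r for r: r = v²/a.
a = 14.7 m/s²; v = 20.9 mph = 9.343 m/s.
r = 5.938 m
5.938 m × (1 ft / 0.3048 m) = 19.48 ft

19.5 ft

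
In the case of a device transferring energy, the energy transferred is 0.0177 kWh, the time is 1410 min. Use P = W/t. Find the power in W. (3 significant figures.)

P is given directly by: P = W/t.
W = 0.0177 kWh = 63720 J; t = 1410 min = 84600 s.
P = 0.7532 W

0.753 W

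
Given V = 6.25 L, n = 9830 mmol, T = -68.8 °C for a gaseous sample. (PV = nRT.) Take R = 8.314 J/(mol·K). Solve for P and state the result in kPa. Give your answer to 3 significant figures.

2670 kPa

From the ideal-gas law: P = nRT/V.
V = 6.25 L = 0.006250 m³; n = 9830 mmol = 9.830 mol; T = -68.8 °C = 204.3 K; R = 8.314 J/(mol·K).
P = 2.672×10^6 Pa  (the unit combination reduces to kg/(m·s²) = Pa)
2.672×10^6 Pa × (1 kPa / 1000 Pa) = 2672 kPa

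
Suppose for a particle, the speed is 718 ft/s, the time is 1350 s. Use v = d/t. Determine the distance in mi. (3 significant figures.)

184 mi

Rearranging: d = v·t.
v = 718 ft/s = 218.8 m/s; t = 1350 s.
d = 2.954×10^5 m
2.954×10^5 m × (1 mi / 1609 m) = 183.6 mi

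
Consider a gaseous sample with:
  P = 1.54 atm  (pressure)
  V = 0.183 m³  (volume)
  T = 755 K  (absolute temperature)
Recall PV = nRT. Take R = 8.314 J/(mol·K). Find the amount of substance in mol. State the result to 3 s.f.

4.55 mol

From the ideal-gas law: n = PV/(RT).
P = 1.54 atm = 1.560×10^5 Pa; V = 0.183 m³; T = 755 K; R = 8.314 J/(mol·K).
n = 4.549 mol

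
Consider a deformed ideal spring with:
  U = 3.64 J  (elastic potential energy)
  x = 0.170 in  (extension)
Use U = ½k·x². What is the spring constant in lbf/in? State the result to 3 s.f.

Rearranging U = ½k·x² for k: k = 2U/x².
U = 3.64 J; x = 0.170 in = 0.004318 m.
k = 3.905×10^5 N/m
3.905×10^5 N/m × (1 lbf/in / 175.1 N/m) = 2230 lbf/in

2230 lbf/in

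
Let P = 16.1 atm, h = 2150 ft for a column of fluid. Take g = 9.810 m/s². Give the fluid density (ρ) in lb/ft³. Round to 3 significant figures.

15.8 lb/ft³

Solving P = ρ·g·h for ρ: ρ = P/(g·h).
P = 16.1 atm = 1.631×10^6 Pa; h = 2150 ft = 655.3 m; g = 9.810 m/s².
ρ = 253.8 kg/m³
253.8 kg/m³ × (1 lb/ft³ / 16.02 kg/m³) = 15.84 lb/ft³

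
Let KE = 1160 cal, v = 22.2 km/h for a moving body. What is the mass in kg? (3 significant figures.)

255 kg

Solving KE = ½mv² for m: m = 2·KE/v².
KE = 1160 cal = 4853 J; v = 22.2 km/h = 6.167 m/s.
m = 255.3 kg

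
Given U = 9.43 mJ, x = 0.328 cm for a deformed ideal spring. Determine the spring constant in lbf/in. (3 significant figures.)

10.0 lbf/in

Rearranging U = ½k·x² for k: k = 2U/x².
U = 9.43 mJ = 0.009430 J; x = 0.328 cm = 0.003280 m.
k = 1753 N/m
1753 N/m × (1 lbf/in / 175.1 N/m) = 10.01 lbf/in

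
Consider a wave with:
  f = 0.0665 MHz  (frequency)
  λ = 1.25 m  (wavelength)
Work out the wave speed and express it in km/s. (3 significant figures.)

83.1 km/s

v is given directly by: v = fλ.
f = 0.0665 MHz = 66500 Hz; λ = 1.25 m.
v = 83125 m/s
83125 m/s × (1 km/s / 1000 m/s) = 83.12 km/s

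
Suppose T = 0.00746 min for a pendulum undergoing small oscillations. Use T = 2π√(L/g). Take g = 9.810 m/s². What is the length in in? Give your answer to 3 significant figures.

1.96 in

Rearranging: L = g·(T/2π)².
T = 0.00746 min = 0.4476 s; g = 9.810 m/s².
L = 0.04978 m
0.04978 m × (1 in / 0.02540 m) = 1.960 in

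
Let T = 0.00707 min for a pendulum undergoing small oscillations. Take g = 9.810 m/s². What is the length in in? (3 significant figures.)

Rearranging T = 2π√(L/g) for L: L = g·(T/2π)².
T = 0.00707 min = 0.4242 s; g = 9.810 m/s².
L = 0.04471 m
0.04471 m × (1 in / 0.02540 m) = 1.760 in

1.76 in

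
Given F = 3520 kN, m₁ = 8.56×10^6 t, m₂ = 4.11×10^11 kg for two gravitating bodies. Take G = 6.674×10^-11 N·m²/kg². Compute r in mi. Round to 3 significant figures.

0.160 mi

From Newton's law of gravitation: r = √(G·m₁m₂/F).
F = 3520 kN = 3.520×10^6 N; m₁ = 8.56×10^6 t = 8.560×10^9 kg; m₂ = 4.11×10^11 kg; G = 6.674×10^-11 N·m²/kg².
r = 258.3 m
258.3 m × (1 mi / 1609 m) = 0.1605 mi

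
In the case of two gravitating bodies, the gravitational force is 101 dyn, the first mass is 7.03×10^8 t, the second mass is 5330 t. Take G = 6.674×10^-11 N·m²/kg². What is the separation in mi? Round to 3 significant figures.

309 mi

Rearranging: r = √(G·m₁m₂/F).
F = 101 dyn = 0.001010 N; m₁ = 7.03×10^8 t = 7.030×10^11 kg; m₂ = 5330 t = 5.330×10^6 kg; G = 6.674×10^-11 N·m²/kg².
r = 4.976×10^5 m
4.976×10^5 m × (1 mi / 1609 m) = 309.2 mi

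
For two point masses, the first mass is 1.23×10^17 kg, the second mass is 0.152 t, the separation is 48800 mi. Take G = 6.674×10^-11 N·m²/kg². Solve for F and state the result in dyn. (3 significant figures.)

From Newton's law of gravitation: F = Gm₁m₂/r².
m₁ = 1.23×10^17 kg; m₂ = 0.152 t = 152.0 kg; r = 48800 mi = 7.854×10^7 m; G = 6.674×10^-11 N·m²/kg².
F = 2.023×10^-7 N  (the unit combination reduces to kg·m/s² = N)
2.023×10^-7 N × (1 dyn / 1.000×10^-5 N) = 0.02023 dyn

0.0202 dyn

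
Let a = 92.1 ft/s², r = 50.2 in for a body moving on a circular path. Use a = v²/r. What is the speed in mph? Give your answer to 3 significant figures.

Solving a = v²/r for v: v = √(a·r).
a = 92.1 ft/s² = 28.07 m/s²; r = 50.2 in = 1.275 m.
v = 5.983 m/s
5.983 m/s × (1 mph / 0.4470 m/s) = 13.38 mph

13.4 mph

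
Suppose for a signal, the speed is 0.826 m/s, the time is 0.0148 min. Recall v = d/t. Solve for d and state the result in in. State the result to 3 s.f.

Solving v = d/t for d: d = v·t.
v = 0.826 m/s; t = 0.0148 min = 0.8880 s.
d = 0.7335 m
0.7335 m × (1 in / 0.02540 m) = 28.88 in

28.9 in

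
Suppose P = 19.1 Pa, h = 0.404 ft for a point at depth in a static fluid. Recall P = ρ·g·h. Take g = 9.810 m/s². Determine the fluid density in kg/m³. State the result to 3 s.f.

15.8 kg/m³

Rearranging: ρ = P/(g·h).
P = 19.1 Pa; h = 0.404 ft = 0.1231 m; g = 9.810 m/s².
ρ = 15.81 kg/m³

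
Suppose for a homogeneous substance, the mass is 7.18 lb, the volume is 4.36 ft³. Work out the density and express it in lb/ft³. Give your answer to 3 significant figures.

ρ is given directly by: ρ = m/V.
m = 7.18 lb = 3.257 kg; V = 4.36 ft³ = 0.1235 m³.
ρ = 26.38 kg/m³
26.38 kg/m³ × (1 lb/ft³ / 16.02 kg/m³) = 1.647 lb/ft³

1.65 lb/ft³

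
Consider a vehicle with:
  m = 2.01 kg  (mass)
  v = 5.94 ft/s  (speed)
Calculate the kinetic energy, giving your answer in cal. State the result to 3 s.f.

0.787 cal

KE is given directly by: KE = ½mv².
m = 2.01 kg; v = 5.94 ft/s = 1.811 m/s.
KE = 3.294 J
3.294 J × (1 cal / 4.184 J) = 0.7874 cal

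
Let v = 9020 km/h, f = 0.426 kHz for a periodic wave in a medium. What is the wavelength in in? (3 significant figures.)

Solving v = f·λ for λ: λ = v/f.
v = 9020 km/h = 2506 m/s; f = 0.426 kHz = 426.0 Hz.
λ = 5.882 m
5.882 m × (1 in / 0.02540 m) = 231.6 in

232 in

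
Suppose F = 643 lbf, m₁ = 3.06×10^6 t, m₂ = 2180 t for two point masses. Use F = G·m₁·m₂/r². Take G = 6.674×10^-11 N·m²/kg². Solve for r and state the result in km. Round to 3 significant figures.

Rearranging: r = √(G·m₁m₂/F).
F = 643 lbf = 2860 N; m₁ = 3.06×10^6 t = 3.060×10^9 kg; m₂ = 2180 t = 2.180×10^6 kg; G = 6.674×10^-11 N·m²/kg².
r = 12.48 m
12.48 m × (1 km / 1000 m) = 0.01248 km

0.0125 km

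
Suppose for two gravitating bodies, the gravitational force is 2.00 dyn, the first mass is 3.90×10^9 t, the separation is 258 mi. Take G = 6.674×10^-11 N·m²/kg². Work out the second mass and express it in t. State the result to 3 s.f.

13.2 t

Rearranging: m₂ = F·r²/(G·m₁).
F = 2.00 dyn = 2.000×10^-5 N; m₁ = 3.90×10^9 t = 3.900×10^12 kg; r = 258 mi = 4.152×10^5 m; G = 6.674×10^-11 N·m²/kg².
m₂ = 13247 kg
13247 kg × (1 t / 1000 kg) = 13.25 t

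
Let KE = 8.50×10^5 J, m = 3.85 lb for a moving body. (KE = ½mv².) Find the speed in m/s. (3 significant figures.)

987 m/s

Solving KE = ½mv² for v: v = √(2·KE/m).
KE = 8.50×10^5 J; m = 3.85 lb = 1.746 kg.
v = 986.6 m/s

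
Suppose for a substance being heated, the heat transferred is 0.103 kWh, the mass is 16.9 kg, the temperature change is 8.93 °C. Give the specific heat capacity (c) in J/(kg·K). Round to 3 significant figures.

Solving Q = m·c·ΔT for c: c = Q/(m·ΔT).
Q = 0.103 kWh = 3.708×10^5 J; m = 16.9 kg; ΔT = 8.93 °C = 8.930 K.
c = 2457 J/(kg·K)

2460 J/(kg·K)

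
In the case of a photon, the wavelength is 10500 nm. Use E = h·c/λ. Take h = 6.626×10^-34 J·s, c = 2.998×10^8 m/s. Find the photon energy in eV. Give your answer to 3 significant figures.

E is given directly by: E = hc/λ.
λ = 10500 nm = 1.050×10^-5 m; h = 6.626×10^-34 J·s; c = 2.998×10^8 m/s.
E = 1.892×10^-20 J
1.892×10^-20 J × (1 eV / 1.602×10^-19 J) = 0.1181 eV

0.118 eV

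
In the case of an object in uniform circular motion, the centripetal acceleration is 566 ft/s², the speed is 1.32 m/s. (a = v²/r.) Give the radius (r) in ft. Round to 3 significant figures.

Rearranging: r = v²/a.
a = 566 ft/s² = 172.5 m/s²; v = 1.32 m/s.
r = 0.01010 m
0.01010 m × (1 ft / 0.3048 m) = 0.03314 ft

0.0331 ft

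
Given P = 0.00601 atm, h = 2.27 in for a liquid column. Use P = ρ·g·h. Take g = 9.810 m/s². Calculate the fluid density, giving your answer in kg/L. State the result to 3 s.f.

Solving P = ρ·g·h for ρ: ρ = P/(g·h).
P = 0.00601 atm = 609.0 Pa; h = 2.27 in = 0.05766 m; g = 9.810 m/s².
ρ = 1077 kg/m³
1077 kg/m³ × (1 kg/L / 1000 kg/m³) = 1.077 kg/L

1.08 kg/L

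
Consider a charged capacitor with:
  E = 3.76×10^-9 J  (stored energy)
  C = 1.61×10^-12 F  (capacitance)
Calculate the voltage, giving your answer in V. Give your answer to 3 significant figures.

Rearranging E = ½C·V² for V: V = √(2E/C).
E = 3.76×10^-9 J; C = 1.61×10^-12 F.
V = 68.34 V

68.3 V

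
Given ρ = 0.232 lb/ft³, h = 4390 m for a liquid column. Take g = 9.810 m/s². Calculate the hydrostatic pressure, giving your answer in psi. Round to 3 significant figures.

23.2 psi

Directly: P = ρgh.
ρ = 0.232 lb/ft³ = 3.716 kg/m³; h = 4390 m; g = 9.810 m/s².
P = 1.600×10^5 Pa  (the unit combination reduces to kg/(m·s²) = Pa)
1.600×10^5 Pa × (1 psi / 6895 Pa) = 23.21 psi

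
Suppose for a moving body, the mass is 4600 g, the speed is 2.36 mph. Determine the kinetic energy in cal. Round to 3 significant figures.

0.612 cal

Directly: KE = ½mv².
m = 4600 g = 4.600 kg; v = 2.36 mph = 1.055 m/s.
KE = 2.560 J
2.560 J × (1 cal / 4.184 J) = 0.6119 cal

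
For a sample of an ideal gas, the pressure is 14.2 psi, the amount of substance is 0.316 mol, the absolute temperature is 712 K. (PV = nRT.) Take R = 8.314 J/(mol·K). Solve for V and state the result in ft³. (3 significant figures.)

0.675 ft³

From the ideal-gas law: V = nRT/P.
P = 14.2 psi = 97906 Pa; n = 0.316 mol; T = 712 K; R = 8.314 J/(mol·K).
V = 0.01911 m³
0.01911 m³ × (1 ft³ / 0.02832 m³) = 0.6747 ft³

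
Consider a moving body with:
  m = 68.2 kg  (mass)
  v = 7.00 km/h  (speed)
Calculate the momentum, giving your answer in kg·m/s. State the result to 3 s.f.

133 kg·m/s

Directly: p = mv.
m = 68.2 kg; v = 7.00 km/h = 1.944 m/s.
p = 132.6 kg·m/s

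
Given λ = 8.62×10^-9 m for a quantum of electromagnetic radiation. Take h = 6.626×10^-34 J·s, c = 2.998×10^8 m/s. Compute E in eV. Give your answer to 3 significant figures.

E is given directly by: E = hc/λ.
λ = 8.62×10^-9 m; h = 6.626×10^-34 J·s; c = 2.998×10^8 m/s.
E = 2.304×10^-17 J  (the unit combination reduces to kg·m²/s² = J)
2.304×10^-17 J × (1 eV / 1.602×10^-19 J) = 143.8 eV

144 eV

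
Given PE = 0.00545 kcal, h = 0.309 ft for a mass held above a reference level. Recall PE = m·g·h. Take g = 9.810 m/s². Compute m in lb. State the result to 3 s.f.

Solving PE = m·g·h for m: m = PE/(g·h).
PE = 0.00545 kcal = 22.80 J; h = 0.309 ft = 0.09418 m; g = 9.810 m/s².
m = 24.68 kg
24.68 kg × (1 lb / 0.4536 kg) = 54.41 lb

54.4 lb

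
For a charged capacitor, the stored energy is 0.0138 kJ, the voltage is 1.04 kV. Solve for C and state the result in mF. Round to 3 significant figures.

Solving E = ½C·V² for C: C = 2E/V².
E = 0.0138 kJ = 13.80 J; V = 1.04 kV = 1040 V.
C = 2.552×10^-5 F
2.552×10^-5 F × (1 mF / 0.001000 F) = 0.02552 mF

0.0255 mF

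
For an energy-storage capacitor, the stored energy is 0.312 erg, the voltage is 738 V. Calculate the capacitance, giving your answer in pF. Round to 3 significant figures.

Rearranging: C = 2E/V².
E = 0.312 erg = 3.120×10^-8 J; V = 738 V.
C = 1.146×10^-13 F
1.146×10^-13 F × (1 pF / 1.000×10^-12 F) = 0.1146 pF

0.115 pF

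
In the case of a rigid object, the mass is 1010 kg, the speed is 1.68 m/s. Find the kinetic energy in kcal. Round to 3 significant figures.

0.341 kcal

KE is given directly by: KE = ½mv².
m = 1010 kg; v = 1.68 m/s.
KE = 1425 J
1425 J × (1 kcal / 4184 J) = 0.3407 kcal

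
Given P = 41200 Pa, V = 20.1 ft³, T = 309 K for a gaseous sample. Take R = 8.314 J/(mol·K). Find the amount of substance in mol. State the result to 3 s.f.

9.13 mol

From the ideal-gas law: n = PV/(RT).
P = 41200 Pa; V = 20.1 ft³ = 0.5692 m³; T = 309 K; R = 8.314 J/(mol·K).
n = 9.128 mol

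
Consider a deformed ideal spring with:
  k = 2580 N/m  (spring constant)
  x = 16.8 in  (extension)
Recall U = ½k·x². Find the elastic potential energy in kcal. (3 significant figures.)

0.0561 kcal

Directly: U = ½kx².
k = 2580 N/m; x = 16.8 in = 0.4267 m.
U = 234.9 J  (the unit combination reduces to kg·m²/s² = J)
234.9 J × (1 kcal / 4184 J) = 0.05614 kcal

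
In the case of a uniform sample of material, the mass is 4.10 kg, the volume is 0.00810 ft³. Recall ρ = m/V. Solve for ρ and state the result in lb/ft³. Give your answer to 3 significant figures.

Directly: ρ = m/V.
m = 4.10 kg; V = 0.00810 ft³ = 2.294×10^-4 m³.
ρ = 17875 kg/m³
17875 kg/m³ × (1 lb/ft³ / 16.02 kg/m³) = 1116 lb/ft³

1120 lb/ft³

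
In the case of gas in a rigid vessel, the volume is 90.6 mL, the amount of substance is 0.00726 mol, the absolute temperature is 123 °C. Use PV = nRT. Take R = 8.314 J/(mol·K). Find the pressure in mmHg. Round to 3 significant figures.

P is given directly by: P = nRT/V.
V = 90.6 mL = 9.060×10^-5 m³; n = 0.00726 mol; T = 123 °C = 396.1 K; R = 8.314 J/(mol·K).
P = 2.639×10^5 Pa  (the unit combination reduces to kg/(m·s²) = Pa)
2.639×10^5 Pa × (1 mmHg / 133.3 Pa) = 1980 mmHg

1980 mmHg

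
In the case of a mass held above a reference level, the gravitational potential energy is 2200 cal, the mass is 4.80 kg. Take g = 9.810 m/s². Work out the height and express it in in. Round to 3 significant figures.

Rearranging PE = m·g·h for h: h = PE/(m·g).
PE = 2200 cal = 9205 J; m = 4.80 kg; g = 9.810 m/s².
h = 195.5 m
195.5 m × (1 in / 0.02540 m) = 7696 in

7700 in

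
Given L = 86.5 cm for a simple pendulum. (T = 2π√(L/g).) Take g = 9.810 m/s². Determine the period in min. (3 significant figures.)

Directly: T = 2π√(L/g).
L = 86.5 cm = 0.8650 m; g = 9.810 m/s².
T = 1.866 s
1.866 s × (1 min / 60.00 s) = 0.03110 min

0.0311 min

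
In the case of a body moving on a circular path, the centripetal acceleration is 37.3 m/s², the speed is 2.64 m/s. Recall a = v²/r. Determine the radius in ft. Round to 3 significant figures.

0.613 ft

Rearranging: r = v²/a.
a = 37.3 m/s²; v = 2.64 m/s.
r = 0.1869 m
0.1869 m × (1 ft / 0.3048 m) = 0.6130 ft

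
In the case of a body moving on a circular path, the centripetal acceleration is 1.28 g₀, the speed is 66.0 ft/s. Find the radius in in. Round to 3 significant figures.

Rearranging a = v²/r for r: r = v²/a.
a = 1.28 g₀ = 12.55 m/s²; v = 66.0 ft/s = 20.12 m/s.
r = 32.24 m
32.24 m × (1 in / 0.02540 m) = 1269 in

1270 in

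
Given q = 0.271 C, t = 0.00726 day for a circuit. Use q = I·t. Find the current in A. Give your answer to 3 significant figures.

4.32×10^-4 A

Rearranging q = I·t for I: I = q/t.
q = 0.271 C; t = 0.00726 day = 627.3 s.
I = 4.320×10^-4 A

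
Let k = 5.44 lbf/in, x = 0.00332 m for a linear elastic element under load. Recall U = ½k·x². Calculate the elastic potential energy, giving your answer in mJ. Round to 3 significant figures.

5.25 mJ

U is given directly by: U = ½kx².
k = 5.44 lbf/in = 952.7 N/m; x = 0.00332 m.
U = 0.005250 J  (the unit combination reduces to kg·m²/s² = J)
0.005250 J × (1 mJ / 0.001000 J) = 5.250 mJ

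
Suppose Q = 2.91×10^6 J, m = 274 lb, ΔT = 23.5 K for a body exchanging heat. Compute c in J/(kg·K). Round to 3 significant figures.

996 J/(kg·K)

Rearranging: c = Q/(m·ΔT).
Q = 2.91×10^6 J; m = 274 lb = 124.3 kg; ΔT = 23.5 K.
c = 996.3 J/(kg·K)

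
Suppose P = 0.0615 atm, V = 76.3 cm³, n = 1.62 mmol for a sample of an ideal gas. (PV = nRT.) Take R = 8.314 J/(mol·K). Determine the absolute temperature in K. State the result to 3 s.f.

35.3 K

Rearranging PV = nRT for T: T = PV/(nR).
P = 0.0615 atm = 6231 Pa; V = 76.3 cm³ = 7.630×10^-5 m³; n = 1.62 mmol = 0.001620 mol; R = 8.314 J/(mol·K).
T = 35.30 K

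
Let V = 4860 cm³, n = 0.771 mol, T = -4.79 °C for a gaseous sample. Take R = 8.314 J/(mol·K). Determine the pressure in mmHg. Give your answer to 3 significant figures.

2650 mmHg

P is given directly by: P = nRT/V.
V = 4860 cm³ = 0.004860 m³; n = 0.771 mol; T = -4.79 °C = 268.4 K; R = 8.314 J/(mol·K).
P = 3.540×10^5 Pa
3.540×10^5 Pa × (1 mmHg / 133.3 Pa) = 2655 mmHg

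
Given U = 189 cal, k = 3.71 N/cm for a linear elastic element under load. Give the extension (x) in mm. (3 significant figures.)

2060 mm

Rearranging: x = √(2U/k).
U = 189 cal = 790.8 J; k = 3.71 N/cm = 371.0 N/m.
x = 2.065 m
2.065 m × (1 mm / 0.001000 m) = 2065 mm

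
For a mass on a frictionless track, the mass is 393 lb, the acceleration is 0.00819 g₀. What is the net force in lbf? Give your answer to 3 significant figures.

3.22 lbf

From Newton's second law: F = m·a.
m = 393 lb = 178.3 kg; a = 0.00819 g₀ = 0.08032 m/s².
F = 14.32 N
14.32 N × (1 lbf / 4.448 N) = 3.219 lbf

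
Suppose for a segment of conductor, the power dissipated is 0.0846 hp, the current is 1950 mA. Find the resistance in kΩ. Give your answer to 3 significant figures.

0.0166 kΩ

Rearranging P = I²R for R: R = P/I².
P = 0.0846 hp = 63.09 W; I = 1950 mA = 1.950 A.
R = 16.59 Ω
16.59 Ω × (1 kΩ / 1000 Ω) = 0.01659 kΩ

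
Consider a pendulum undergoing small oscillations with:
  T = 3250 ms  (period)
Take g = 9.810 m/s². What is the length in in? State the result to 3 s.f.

103 in

Solving T = 2π√(L/g) for L: L = g·(T/2π)².
T = 3250 ms = 3.250 s; g = 9.810 m/s².
L = 2.625 m
2.625 m × (1 in / 0.02540 m) = 103.3 in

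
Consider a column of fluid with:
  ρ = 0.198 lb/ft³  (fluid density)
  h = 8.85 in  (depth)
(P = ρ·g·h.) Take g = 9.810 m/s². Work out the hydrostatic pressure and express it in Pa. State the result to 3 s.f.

P is given directly by: P = ρgh.
ρ = 0.198 lb/ft³ = 3.172 kg/m³; h = 8.85 in = 0.2248 m; g = 9.810 m/s².
P = 6.994 Pa

6.99 Pa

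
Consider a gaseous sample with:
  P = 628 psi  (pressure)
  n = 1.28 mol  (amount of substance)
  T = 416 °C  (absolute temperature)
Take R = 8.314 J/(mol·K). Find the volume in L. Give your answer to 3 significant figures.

From the ideal-gas law: V = nRT/P.
P = 628 psi = 4.330×10^6 Pa; n = 1.28 mol; T = 416 °C = 689.1 K; R = 8.314 J/(mol·K).
V = 0.001694 m³
0.001694 m³ × (1 L / 0.001000 m³) = 1.694 L

1.69 L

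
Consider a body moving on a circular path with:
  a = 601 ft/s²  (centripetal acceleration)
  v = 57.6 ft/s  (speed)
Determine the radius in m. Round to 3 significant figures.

Solving a = v²/r for r: r = v²/a.
a = 601 ft/s² = 183.2 m/s²; v = 57.6 ft/s = 17.56 m/s.
r = 1.683 m

1.68 m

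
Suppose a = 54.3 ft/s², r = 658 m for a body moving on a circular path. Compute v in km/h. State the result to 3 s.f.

Solving a = v²/r for v: v = √(a·r).
a = 54.3 ft/s² = 16.55 m/s²; r = 658 m.
v = 104.4 m/s
104.4 m/s × (1 km/h / 0.2778 m/s) = 375.7 km/h

376 km/h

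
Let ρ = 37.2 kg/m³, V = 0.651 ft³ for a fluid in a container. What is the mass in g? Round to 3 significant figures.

Solving ρ = m/V for m: m = ρV.
ρ = 37.2 kg/m³; V = 0.651 ft³ = 0.01843 m³.
m = 0.6858 kg
0.6858 kg × (1 g / 0.001000 kg) = 685.8 g

686 g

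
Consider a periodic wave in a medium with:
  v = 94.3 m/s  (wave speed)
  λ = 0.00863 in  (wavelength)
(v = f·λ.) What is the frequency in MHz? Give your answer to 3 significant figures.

0.430 MHz

Rearranging v = f·λ for f: f = v/λ.
v = 94.3 m/s; λ = 0.00863 in = 2.192×10^-4 m.
f = 4.302×10^5 Hz
4.302×10^5 Hz × (1 MHz / 1.000×10^6 Hz) = 0.4302 MHz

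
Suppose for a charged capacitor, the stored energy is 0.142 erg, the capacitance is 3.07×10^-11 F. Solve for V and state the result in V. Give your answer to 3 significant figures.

30.4 V

Solving E = ½C·V² for V: V = √(2E/C).
E = 0.142 erg = 1.420×10^-8 J; C = 3.07×10^-11 F.
V = 30.42 V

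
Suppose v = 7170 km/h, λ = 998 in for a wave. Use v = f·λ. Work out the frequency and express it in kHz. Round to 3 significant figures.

0.0786 kHz

Rearranging: f = v/λ.
v = 7170 km/h = 1992 m/s; λ = 998 in = 25.35 m.
f = 78.57 Hz
78.57 Hz × (1 kHz / 1000 Hz) = 0.07857 kHz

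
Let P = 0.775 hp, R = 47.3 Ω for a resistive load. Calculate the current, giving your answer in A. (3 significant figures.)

Rearranging: I = √(P/R).
P = 0.775 hp = 577.9 W; R = 47.3 Ω.
I = 3.495 A

3.50 A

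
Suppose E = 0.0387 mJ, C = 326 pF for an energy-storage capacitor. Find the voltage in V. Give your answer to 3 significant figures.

Rearranging E = ½C·V² for V: V = √(2E/C).
E = 0.0387 mJ = 3.870×10^-5 J; C = 326 pF = 3.260×10^-10 F.
V = 487.3 V

487 V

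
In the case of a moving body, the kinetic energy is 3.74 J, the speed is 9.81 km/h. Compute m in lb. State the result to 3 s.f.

2.22 lb

Rearranging: m = 2·KE/v².
KE = 3.74 J; v = 9.81 km/h = 2.725 m/s.
m = 1.007 kg
1.007 kg × (1 lb / 0.4536 kg) = 2.221 lb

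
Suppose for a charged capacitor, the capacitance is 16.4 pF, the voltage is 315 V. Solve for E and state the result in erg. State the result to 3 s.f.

Directly: E = ½CV².
C = 16.4 pF = 1.640×10^-11 F; V = 315 V.
E = 8.136×10^-7 J  (the unit combination reduces to kg·m²/s² = J)
8.136×10^-7 J × (1 erg / 1.000×10^-7 J) = 8.136 erg

8.14 erg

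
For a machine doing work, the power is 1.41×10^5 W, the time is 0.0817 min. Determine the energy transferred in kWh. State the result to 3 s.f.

0.192 kWh

Rearranging P = W/t for W: W = P·t.
P = 1.41×10^5 W; t = 0.0817 min = 4.902 s.
W = 6.912×10^5 J
6.912×10^5 J × (1 kWh / 3.600×10^6 J) = 0.1920 kWh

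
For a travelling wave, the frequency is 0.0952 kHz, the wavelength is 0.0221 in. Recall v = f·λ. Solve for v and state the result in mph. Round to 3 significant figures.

Directly: v = fλ.
f = 0.0952 kHz = 95.20 Hz; λ = 0.0221 in = 5.613×10^-4 m.
v = 0.05344 m/s
0.05344 m/s × (1 mph / 0.4470 m/s) = 0.1195 mph

0.120 mph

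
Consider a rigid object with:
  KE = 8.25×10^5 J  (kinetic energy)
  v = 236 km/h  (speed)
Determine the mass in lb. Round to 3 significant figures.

846 lb

Rearranging: m = 2·KE/v².
KE = 8.25×10^5 J; v = 236 km/h = 65.56 m/s.
m = 383.9 kg
383.9 kg × (1 lb / 0.4536 kg) = 846.4 lb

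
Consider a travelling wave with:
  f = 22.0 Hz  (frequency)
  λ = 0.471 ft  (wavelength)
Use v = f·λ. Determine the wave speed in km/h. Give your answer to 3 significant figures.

11.4 km/h

v is given directly by: v = fλ.
f = 22.0 Hz; λ = 0.471 ft = 0.1436 m.
v = 3.158 m/s
3.158 m/s × (1 km/h / 0.2778 m/s) = 11.37 km/h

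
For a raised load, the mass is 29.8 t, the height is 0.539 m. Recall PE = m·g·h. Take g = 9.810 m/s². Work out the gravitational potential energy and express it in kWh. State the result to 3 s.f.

0.0438 kWh

Directly: PE = mgh.
m = 29.8 t = 29800 kg; h = 0.539 m; g = 9.810 m/s².
PE = 1.576×10^5 J
1.576×10^5 J × (1 kWh / 3.600×10^6 J) = 0.04377 kWh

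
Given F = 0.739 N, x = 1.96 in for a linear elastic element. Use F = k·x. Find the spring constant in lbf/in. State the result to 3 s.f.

From Hooke's law: k = F/x.
F = 0.739 N; x = 1.96 in = 0.04978 m.
k = 14.84 N/m
14.84 N/m × (1 lbf/in / 175.1 N/m) = 0.08476 lbf/in

0.0848 lbf/in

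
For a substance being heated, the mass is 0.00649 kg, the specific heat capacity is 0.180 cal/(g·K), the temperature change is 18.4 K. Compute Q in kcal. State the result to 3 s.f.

Q is given directly by: Q = mcΔT.
m = 0.00649 kg; c = 0.180 cal/(g·K) = 753.1 J/(kg·K); ΔT = 18.4 K.
Q = 89.93 J  (the unit combination reduces to kg·m²/s² = J)
89.93 J × (1 kcal / 4184 J) = 0.02149 kcal

0.0215 kcal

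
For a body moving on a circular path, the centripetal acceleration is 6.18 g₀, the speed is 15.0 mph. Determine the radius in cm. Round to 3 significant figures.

Rearranging: r = v²/a.
a = 6.18 g₀ = 60.61 m/s²; v = 15.0 mph = 6.706 m/s.
r = 0.7419 m
0.7419 m × (1 cm / 0.01000 m) = 74.19 cm

74.2 cm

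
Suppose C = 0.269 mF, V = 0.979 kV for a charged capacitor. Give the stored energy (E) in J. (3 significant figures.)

129 J

Directly: E = ½CV².
C = 0.269 mF = 2.690×10^-4 F; V = 0.979 kV = 979.0 V.
E = 128.9 J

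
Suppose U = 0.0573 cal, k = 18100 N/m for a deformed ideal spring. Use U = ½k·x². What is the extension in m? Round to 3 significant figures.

Rearranging U = ½k·x² for x: x = √(2U/k).
U = 0.0573 cal = 0.2397 J; k = 18100 N/m.
x = 0.005147 m

0.00515 m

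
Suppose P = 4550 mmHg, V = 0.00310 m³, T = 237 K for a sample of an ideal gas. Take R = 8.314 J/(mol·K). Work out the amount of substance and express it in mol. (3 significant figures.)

0.954 mol

From the ideal-gas law: n = PV/(RT).
P = 4550 mmHg = 6.066×10^5 Pa; V = 0.00310 m³; T = 237 K; R = 8.314 J/(mol·K).
n = 0.9544 mol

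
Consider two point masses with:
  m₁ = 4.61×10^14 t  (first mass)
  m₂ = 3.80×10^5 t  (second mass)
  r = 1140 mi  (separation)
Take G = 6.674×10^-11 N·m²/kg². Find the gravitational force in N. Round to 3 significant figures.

3470 N

Directly: F = Gm₁m₂/r².
m₁ = 4.61×10^14 t = 4.610×10^17 kg; m₂ = 3.80×10^5 t = 3.800×10^8 kg; r = 1140 mi = 1.835×10^6 m; G = 6.674×10^-11 N·m²/kg².
F = 3473 N  (the unit combination reduces to kg·m/s² = N)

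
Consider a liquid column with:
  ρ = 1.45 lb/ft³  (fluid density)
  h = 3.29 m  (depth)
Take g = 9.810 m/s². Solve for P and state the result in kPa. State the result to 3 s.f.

P is given directly by: P = ρgh.
ρ = 1.45 lb/ft³ = 23.23 kg/m³; h = 3.29 m; g = 9.810 m/s².
P = 749.6 Pa
749.6 Pa × (1 kPa / 1000 Pa) = 0.7496 kPa

0.750 kPa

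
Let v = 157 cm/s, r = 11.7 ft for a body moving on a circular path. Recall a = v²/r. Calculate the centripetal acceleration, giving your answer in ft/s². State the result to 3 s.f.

2.27 ft/s²

Directly: a = v²/r.
v = 157 cm/s = 1.570 m/s; r = 11.7 ft = 3.566 m.
a = 0.6912 m/s²
0.6912 m/s² × (1 ft/s² / 0.3048 m/s²) = 2.268 ft/s²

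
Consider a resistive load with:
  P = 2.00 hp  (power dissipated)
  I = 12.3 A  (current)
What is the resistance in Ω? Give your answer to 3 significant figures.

Solving P = I²R for R: R = P/I².
P = 2.00 hp = 1491 W; I = 12.3 A.
R = 9.858 Ω

9.86 Ω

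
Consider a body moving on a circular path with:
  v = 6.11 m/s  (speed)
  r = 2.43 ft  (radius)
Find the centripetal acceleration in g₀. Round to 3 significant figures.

Directly: a = v²/r.
v = 6.11 m/s; r = 2.43 ft = 0.7407 m.
a = 50.40 m/s²
50.40 m/s² × (1 g₀ / 9.807 m/s²) = 5.140 g₀

5.14 g₀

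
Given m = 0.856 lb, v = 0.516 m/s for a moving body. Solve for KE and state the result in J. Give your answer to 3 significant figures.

Directly: KE = ½mv².
m = 0.856 lb = 0.3883 kg; v = 0.516 m/s.
KE = 0.05169 J

0.0517 J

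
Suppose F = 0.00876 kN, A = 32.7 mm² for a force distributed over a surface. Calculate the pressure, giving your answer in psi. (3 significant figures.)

38.9 psi

Directly: P = F/A.
F = 0.00876 kN = 8.760 N; A = 32.7 mm² = 3.270×10^-5 m².
P = 2.679×10^5 Pa
2.679×10^5 Pa × (1 psi / 6895 Pa) = 38.85 psi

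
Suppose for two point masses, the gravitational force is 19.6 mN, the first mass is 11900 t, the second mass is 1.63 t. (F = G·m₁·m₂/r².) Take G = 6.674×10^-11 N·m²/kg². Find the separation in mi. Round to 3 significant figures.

From Newton's law of gravitation: r = √(G·m₁m₂/F).
F = 19.6 mN = 0.01960 N; m₁ = 11900 t = 1.190×10^7 kg; m₂ = 1.63 t = 1630 kg; G = 6.674×10^-11 N·m²/kg².
r = 8.127 m
8.127 m × (1 mi / 1609 m) = 0.005050 mi

0.00505 mi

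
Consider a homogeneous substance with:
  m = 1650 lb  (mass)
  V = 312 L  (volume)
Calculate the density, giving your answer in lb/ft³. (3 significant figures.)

ρ is given directly by: ρ = m/V.
m = 1650 lb = 748.4 kg; V = 312 L = 0.3120 m³.
ρ = 2399 kg/m³
2399 kg/m³ × (1 lb/ft³ / 16.02 kg/m³) = 149.8 lb/ft³

150 lb/ft³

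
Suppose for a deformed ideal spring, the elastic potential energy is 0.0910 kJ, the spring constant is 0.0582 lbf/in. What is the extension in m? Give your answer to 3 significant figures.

Solving U = ½k·x² for x: x = √(2U/k).
U = 0.0910 kJ = 91.00 J; k = 0.0582 lbf/in = 10.19 N/m.
x = 4.226 m

4.23 m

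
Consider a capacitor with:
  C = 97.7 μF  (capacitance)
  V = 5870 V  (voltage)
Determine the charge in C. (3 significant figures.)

Rearranging: Q = CV.
C = 97.7 μF = 9.770×10^-5 F; V = 5870 V.
Q = 0.5735 C  (the unit combination reduces to A·s = C)

0.573 C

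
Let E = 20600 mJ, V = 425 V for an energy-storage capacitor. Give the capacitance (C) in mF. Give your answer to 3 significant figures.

0.228 mF

Rearranging: C = 2E/V².
E = 20600 mJ = 20.60 J; V = 425 V.
C = 2.281×10^-4 F
2.281×10^-4 F × (1 mF / 0.001000 F) = 0.2281 mF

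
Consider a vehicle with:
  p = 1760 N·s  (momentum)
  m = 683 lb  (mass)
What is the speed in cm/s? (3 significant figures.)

Rearranging p = m·v for v: v = p/m.
p = 1760 N·s = 1760 kg·m/s; m = 683 lb = 309.8 kg.
v = 5.681 m/s
5.681 m/s × (1 cm/s / 0.01000 m/s) = 568.1 cm/s

568 cm/s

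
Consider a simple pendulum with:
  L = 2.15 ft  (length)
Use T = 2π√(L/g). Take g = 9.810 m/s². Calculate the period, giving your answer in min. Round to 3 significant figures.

T is given directly by: T = 2π√(L/g).
L = 2.15 ft = 0.6553 m; g = 9.810 m/s².
T = 1.624 s
1.624 s × (1 min / 60.00 s) = 0.02707 min

0.0271 min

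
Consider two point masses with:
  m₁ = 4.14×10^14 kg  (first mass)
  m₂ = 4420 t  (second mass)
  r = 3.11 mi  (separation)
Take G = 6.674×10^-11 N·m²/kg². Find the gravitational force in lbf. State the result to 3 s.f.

F is given directly by: F = Gm₁m₂/r².
m₁ = 4.14×10^14 kg; m₂ = 4420 t = 4.420×10^6 kg; r = 3.11 mi = 5005 m; G = 6.674×10^-11 N·m²/kg².
F = 4875 N  (the unit combination reduces to kg·m/s² = N)
4875 N × (1 lbf / 4.448 N) = 1096 lbf

1100 lbf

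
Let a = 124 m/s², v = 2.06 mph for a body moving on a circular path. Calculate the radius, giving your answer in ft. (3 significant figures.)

Rearranging a = v²/r for r: r = v²/a.
a = 124 m/s²; v = 2.06 mph = 0.9209 m/s.
r = 0.006839 m
0.006839 m × (1 ft / 0.3048 m) = 0.02244 ft

0.0224 ft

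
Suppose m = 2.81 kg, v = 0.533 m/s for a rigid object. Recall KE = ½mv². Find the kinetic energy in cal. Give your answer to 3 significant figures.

0.0954 cal

KE is given directly by: KE = ½mv².
m = 2.81 kg; v = 0.533 m/s.
KE = 0.3991 J
0.3991 J × (1 cal / 4.184 J) = 0.09540 cal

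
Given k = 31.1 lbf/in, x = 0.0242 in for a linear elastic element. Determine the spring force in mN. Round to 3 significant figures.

F is given directly by: F = kx.
k = 31.1 lbf/in = 5446 N/m; x = 0.0242 in = 6.147×10^-4 m.
F = 3.348 N
3.348 N × (1 mN / 0.001000 N) = 3348 mN

3350 mN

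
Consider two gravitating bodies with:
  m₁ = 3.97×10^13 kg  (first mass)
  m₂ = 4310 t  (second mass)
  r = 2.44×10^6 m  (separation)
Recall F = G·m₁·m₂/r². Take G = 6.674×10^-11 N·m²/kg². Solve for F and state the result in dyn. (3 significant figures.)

192 dyn

Directly: F = Gm₁m₂/r².
m₁ = 3.97×10^13 kg; m₂ = 4310 t = 4.310×10^6 kg; r = 2.44×10^6 m; G = 6.674×10^-11 N·m²/kg².
F = 0.001918 N
0.001918 N × (1 dyn / 1.000×10^-5 N) = 191.8 dyn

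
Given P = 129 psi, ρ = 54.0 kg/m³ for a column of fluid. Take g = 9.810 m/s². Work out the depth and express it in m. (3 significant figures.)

Rearranging P = ρ·g·h for h: h = P/(ρ·g).
P = 129 psi = 8.894×10^5 Pa; ρ = 54.0 kg/m³; g = 9.810 m/s².
h = 1679 m

1680 m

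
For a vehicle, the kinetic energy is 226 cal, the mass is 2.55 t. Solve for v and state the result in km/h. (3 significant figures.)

Rearranging: v = √(2·KE/m).
KE = 226 cal = 945.6 J; m = 2.55 t = 2550 kg.
v = 0.8612 m/s
0.8612 m/s × (1 km/h / 0.2778 m/s) = 3.100 km/h

3.10 km/h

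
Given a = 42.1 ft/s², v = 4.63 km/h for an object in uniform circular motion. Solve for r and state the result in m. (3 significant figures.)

Rearranging a = v²/r for r: r = v²/a.
a = 42.1 ft/s² = 12.83 m/s²; v = 4.63 km/h = 1.286 m/s.
r = 0.1289 m

0.129 m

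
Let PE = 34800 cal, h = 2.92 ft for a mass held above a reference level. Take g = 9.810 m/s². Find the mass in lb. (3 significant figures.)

Rearranging: m = PE/(g·h).
PE = 34800 cal = 1.456×10^5 J; h = 2.92 ft = 0.8900 m; g = 9.810 m/s².
m = 16676 kg
16676 kg × (1 lb / 0.4536 kg) = 36765 lb

36800 lb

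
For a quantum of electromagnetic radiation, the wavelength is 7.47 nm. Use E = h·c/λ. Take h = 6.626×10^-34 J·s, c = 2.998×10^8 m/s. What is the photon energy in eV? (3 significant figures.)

166 eV

Directly: E = hc/λ.
λ = 7.47 nm = 7.470×10^-9 m; h = 6.626×10^-34 J·s; c = 2.998×10^8 m/s.
E = 2.659×10^-17 J
2.659×10^-17 J × (1 eV / 1.602×10^-19 J) = 166.0 eV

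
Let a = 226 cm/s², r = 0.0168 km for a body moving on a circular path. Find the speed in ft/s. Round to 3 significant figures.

20.2 ft/s

Rearranging: v = √(a·r).
a = 226 cm/s² = 2.260 m/s²; r = 0.0168 km = 16.80 m.
v = 6.162 m/s
6.162 m/s × (1 ft/s / 0.3048 m/s) = 20.22 ft/s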